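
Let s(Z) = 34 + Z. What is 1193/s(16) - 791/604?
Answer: 340511/15100 ≈ 22.550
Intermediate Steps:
1193/s(16) - 791/604 = 1193/(34 + 16) - 791/604 = 1193/50 - 791*1/604 = 1193*(1/50) - 791/604 = 1193/50 - 791/604 = 340511/15100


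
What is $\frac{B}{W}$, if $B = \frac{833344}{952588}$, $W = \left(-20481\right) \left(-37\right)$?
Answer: $\frac{208336}{180467082159} \approx 1.1544 \cdot 10^{-6}$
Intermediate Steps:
$W = 757797$
$B = \frac{208336}{238147}$ ($B = 833344 \cdot \frac{1}{952588} = \frac{208336}{238147} \approx 0.87482$)
$\frac{B}{W} = \frac{208336}{238147 \cdot 757797} = \frac{208336}{238147} \cdot \frac{1}{757797} = \frac{208336}{180467082159}$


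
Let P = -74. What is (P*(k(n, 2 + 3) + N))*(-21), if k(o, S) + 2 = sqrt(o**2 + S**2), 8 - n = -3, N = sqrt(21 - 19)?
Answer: -3108 + 1554*sqrt(2) + 1554*sqrt(146) ≈ 17867.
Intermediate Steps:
N = sqrt(2) ≈ 1.4142
n = 11 (n = 8 - 1*(-3) = 8 + 3 = 11)
k(o, S) = -2 + sqrt(S**2 + o**2) (k(o, S) = -2 + sqrt(o**2 + S**2) = -2 + sqrt(S**2 + o**2))
(P*(k(n, 2 + 3) + N))*(-21) = -74*((-2 + sqrt((2 + 3)**2 + 11**2)) + sqrt(2))*(-21) = -74*((-2 + sqrt(5**2 + 121)) + sqrt(2))*(-21) = -74*((-2 + sqrt(25 + 121)) + sqrt(2))*(-21) = -74*((-2 + sqrt(146)) + sqrt(2))*(-21) = -74*(-2 + sqrt(2) + sqrt(146))*(-21) = (148 - 74*sqrt(2) - 74*sqrt(146))*(-21) = -3108 + 1554*sqrt(2) + 1554*sqrt(146)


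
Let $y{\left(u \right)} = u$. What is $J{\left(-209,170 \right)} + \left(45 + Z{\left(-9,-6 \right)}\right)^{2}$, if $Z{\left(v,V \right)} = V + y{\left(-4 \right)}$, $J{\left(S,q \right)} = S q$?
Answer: $-34305$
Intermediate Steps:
$Z{\left(v,V \right)} = -4 + V$ ($Z{\left(v,V \right)} = V - 4 = -4 + V$)
$J{\left(-209,170 \right)} + \left(45 + Z{\left(-9,-6 \right)}\right)^{2} = \left(-209\right) 170 + \left(45 - 10\right)^{2} = -35530 + \left(45 - 10\right)^{2} = -35530 + 35^{2} = -35530 + 1225 = -34305$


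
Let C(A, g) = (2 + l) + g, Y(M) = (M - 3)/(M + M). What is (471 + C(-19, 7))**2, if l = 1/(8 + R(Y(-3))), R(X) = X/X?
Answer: 18671041/81 ≈ 2.3051e+5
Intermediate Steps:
Y(M) = (-3 + M)/(2*M) (Y(M) = (-3 + M)/((2*M)) = (-3 + M)*(1/(2*M)) = (-3 + M)/(2*M))
R(X) = 1
l = 1/9 (l = 1/(8 + 1) = 1/9 ≈ 0.11111)
C(A, g) = 19/9 + g (C(A, g) = (2 + 1/9) + g = 19/9 + g)
(471 + C(-19, 7))**2 = (471 + (19/9 + 7))**2 = (471 + 82/9)**2 = (4321/9)**2 = 18671041/81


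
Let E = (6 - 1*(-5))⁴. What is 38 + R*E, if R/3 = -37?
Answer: -1625113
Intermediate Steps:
E = 14641 (E = (6 + 5)⁴ = 11⁴ = 14641)
R = -111 (R = 3*(-37) = -111)
38 + R*E = 38 - 111*14641 = 38 - 1625151 = -1625113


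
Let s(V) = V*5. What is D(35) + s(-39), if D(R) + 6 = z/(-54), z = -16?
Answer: -5419/27 ≈ -200.70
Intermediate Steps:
s(V) = 5*V
D(R) = -154/27 (D(R) = -6 - 16/(-54) = -6 - 16*(-1/54) = -6 + 8/27 = -154/27)
D(35) + s(-39) = -154/27 + 5*(-39) = -154/27 - 195 = -5419/27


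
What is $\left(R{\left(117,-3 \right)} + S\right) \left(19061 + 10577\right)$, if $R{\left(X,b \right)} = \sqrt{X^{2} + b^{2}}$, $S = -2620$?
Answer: $-77651560 + 88914 \sqrt{1522} \approx -7.4183 \cdot 10^{7}$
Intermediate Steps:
$\left(R{\left(117,-3 \right)} + S\right) \left(19061 + 10577\right) = \left(\sqrt{117^{2} + \left(-3\right)^{2}} - 2620\right) \left(19061 + 10577\right) = \left(\sqrt{13689 + 9} - 2620\right) 29638 = \left(\sqrt{13698} - 2620\right) 29638 = \left(3 \sqrt{1522} - 2620\right) 29638 = \left(-2620 + 3 \sqrt{1522}\right) 29638 = -77651560 + 88914 \sqrt{1522}$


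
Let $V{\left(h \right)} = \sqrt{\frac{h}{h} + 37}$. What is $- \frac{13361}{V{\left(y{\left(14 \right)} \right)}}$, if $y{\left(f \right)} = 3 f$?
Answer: $- \frac{13361 \sqrt{38}}{38} \approx -2167.4$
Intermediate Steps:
$V{\left(h \right)} = \sqrt{38}$ ($V{\left(h \right)} = \sqrt{1 + 37} = \sqrt{38}$)
$- \frac{13361}{V{\left(y{\left(14 \right)} \right)}} = - \frac{13361}{\sqrt{38}} = - 13361 \frac{\sqrt{38}}{38} = - \frac{13361 \sqrt{38}}{38}$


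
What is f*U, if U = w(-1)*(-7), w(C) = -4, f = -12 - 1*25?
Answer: -1036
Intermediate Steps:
f = -37 (f = -12 - 25 = -37)
U = 28 (U = -4*(-7) = 28)
f*U = -37*28 = -1036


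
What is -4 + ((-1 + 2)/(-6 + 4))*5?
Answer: -13/2 ≈ -6.5000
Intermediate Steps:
-4 + ((-1 + 2)/(-6 + 4))*5 = -4 + (1/(-2))*5 = -4 + (1*(-½))*5 = -4 - ½*5 = -4 - 5/2 = -13/2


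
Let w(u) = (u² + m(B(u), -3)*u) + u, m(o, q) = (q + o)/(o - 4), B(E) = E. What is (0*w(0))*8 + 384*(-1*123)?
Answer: -47232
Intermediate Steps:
m(o, q) = (o + q)/(-4 + o)
w(u) = u + u² + u*(-3 + u)/(-4 + u) (w(u) = (u² + ((u - 3)/(-4 + u))*u) + u = (u² + ((-3 + u)/(-4 + u))*u) + u = (u² + u*(-3 + u)/(-4 + u)) + u = u + u² + u*(-3 + u)/(-4 + u))
(0*w(0))*8 + 384*(-1*123) = (0*(0*(-7 + 0² - 2*0)/(-4 + 0)))*8 + 384*(-1*123) = (0*(0*(-7 + 0 + 0)/(-4)))*8 + 384*(-123) = (0*(0*(-¼)*(-7)))*8 - 47232 = (0*0)*8 - 47232 = 0*8 - 47232 = 0 - 47232 = -47232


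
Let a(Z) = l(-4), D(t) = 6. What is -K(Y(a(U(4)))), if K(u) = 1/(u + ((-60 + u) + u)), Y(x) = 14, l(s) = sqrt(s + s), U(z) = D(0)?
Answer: 1/18 ≈ 0.055556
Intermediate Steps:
U(z) = 6
l(s) = sqrt(2)*sqrt(s) (l(s) = sqrt(2*s) = sqrt(2)*sqrt(s))
a(Z) = 2*I*sqrt(2) (a(Z) = sqrt(2)*sqrt(-4) = sqrt(2)*(2*I) = 2*I*sqrt(2))
K(u) = 1/(-60 + 3*u) (K(u) = 1/(u + (-60 + 2*u)) = 1/(-60 + 3*u))
-K(Y(a(U(4)))) = -1/(3*(-20 + 14)) = -1/(3*(-6)) = -(-1)/(3*6) = -1*(-1/18) = 1/18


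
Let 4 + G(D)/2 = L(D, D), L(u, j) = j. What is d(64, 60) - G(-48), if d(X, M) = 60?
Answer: 164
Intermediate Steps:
G(D) = -8 + 2*D
d(64, 60) - G(-48) = 60 - (-8 + 2*(-48)) = 60 - (-8 - 96) = 60 - 1*(-104) = 60 + 104 = 164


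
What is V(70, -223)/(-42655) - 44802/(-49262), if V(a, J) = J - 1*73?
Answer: 962805431/1050635305 ≈ 0.91640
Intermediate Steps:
V(a, J) = -73 + J (V(a, J) = J - 73 = -73 + J)
V(70, -223)/(-42655) - 44802/(-49262) = (-73 - 223)/(-42655) - 44802/(-49262) = -296*(-1/42655) - 44802*(-1/49262) = 296/42655 + 22401/24631 = 962805431/1050635305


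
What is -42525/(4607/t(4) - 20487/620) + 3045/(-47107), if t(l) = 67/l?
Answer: -83244584335395/473553999217 ≈ -175.79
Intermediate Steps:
-42525/(4607/t(4) - 20487/620) + 3045/(-47107) = -42525/(4607/((67/4)) - 20487/620) + 3045/(-47107) = -42525/(4607/((67*(¼))) - 20487*1/620) + 3045*(-1/47107) = -42525/(4607/(67/4) - 20487/620) - 3045/47107 = -42525/(4607*(4/67) - 20487/620) - 3045/47107 = -42525/(18428/67 - 20487/620) - 3045/47107 = -42525/10052731/41540 - 3045/47107 = -42525*41540/10052731 - 3045/47107 = -1766488500/10052731 - 3045/47107 = -83244584335395/473553999217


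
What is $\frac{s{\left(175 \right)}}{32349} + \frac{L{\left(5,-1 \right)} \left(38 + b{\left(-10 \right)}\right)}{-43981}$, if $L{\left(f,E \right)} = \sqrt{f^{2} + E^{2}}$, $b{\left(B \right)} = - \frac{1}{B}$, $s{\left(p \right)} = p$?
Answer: $\frac{175}{32349} - \frac{381 \sqrt{26}}{439810} \approx 0.00099256$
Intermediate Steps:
$L{\left(f,E \right)} = \sqrt{E^{2} + f^{2}}$
$\frac{s{\left(175 \right)}}{32349} + \frac{L{\left(5,-1 \right)} \left(38 + b{\left(-10 \right)}\right)}{-43981} = \frac{175}{32349} + \frac{\sqrt{\left(-1\right)^{2} + 5^{2}} \left(38 - \frac{1}{-10}\right)}{-43981} = 175 \cdot \frac{1}{32349} + \sqrt{1 + 25} \left(38 - - \frac{1}{10}\right) \left(- \frac{1}{43981}\right) = \frac{175}{32349} + \sqrt{26} \left(38 + \frac{1}{10}\right) \left(- \frac{1}{43981}\right) = \frac{175}{32349} + \sqrt{26} \cdot \frac{381}{10} \left(- \frac{1}{43981}\right) = \frac{175}{32349} + \frac{381 \sqrt{26}}{10} \left(- \frac{1}{43981}\right) = \frac{175}{32349} - \frac{381 \sqrt{26}}{439810}$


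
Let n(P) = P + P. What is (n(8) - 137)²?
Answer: 14641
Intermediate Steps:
n(P) = 2*P
(n(8) - 137)² = (2*8 - 137)² = (16 - 137)² = (-121)² = 14641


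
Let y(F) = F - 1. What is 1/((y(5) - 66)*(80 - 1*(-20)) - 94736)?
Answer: -1/100936 ≈ -9.9073e-6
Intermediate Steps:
y(F) = -1 + F
1/((y(5) - 66)*(80 - 1*(-20)) - 94736) = 1/(((-1 + 5) - 66)*(80 - 1*(-20)) - 94736) = 1/((4 - 66)*(80 + 20) - 94736) = 1/(-62*100 - 94736) = 1/(-6200 - 94736) = 1/(-100936) = -1/100936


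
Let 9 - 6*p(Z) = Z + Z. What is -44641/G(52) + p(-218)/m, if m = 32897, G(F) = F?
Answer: -4405653361/5131932 ≈ -858.48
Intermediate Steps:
p(Z) = 3/2 - Z/3 (p(Z) = 3/2 - (Z + Z)/6 = 3/2 - Z/3)
-44641/G(52) + p(-218)/m = -44641/52 + (3/2 - ⅓*(-218))/32897 = -44641*1/52 + (3/2 + 218/3)*(1/32897) = -44641/52 + (445/6)*(1/32897) = -44641/52 + 445/197382 = -4405653361/5131932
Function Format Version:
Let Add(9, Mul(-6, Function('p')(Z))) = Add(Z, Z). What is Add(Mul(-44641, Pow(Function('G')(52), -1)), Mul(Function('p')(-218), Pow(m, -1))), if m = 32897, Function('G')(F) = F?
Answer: Rational(-4405653361, 5131932) ≈ -858.48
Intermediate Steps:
Function('p')(Z) = Add(Rational(3, 2), Mul(Rational(-1, 3), Z)) (Function('p')(Z) = Add(Rational(3, 2), Mul(Rational(-1, 6), Add(Z, Z))) = Add(Rational(3, 2), Mul(Rational(-1, 6), Mul(2, Z))) = Add(Rational(3, 2), Mul(Rational(-1, 3), Z)))
Add(Mul(-44641, Pow(Function('G')(52), -1)), Mul(Function('p')(-218), Pow(m, -1))) = Add(Mul(-44641, Pow(52, -1)), Mul(Add(Rational(3, 2), Mul(Rational(-1, 3), -218)), Pow(32897, -1))) = Add(Mul(-44641, Rational(1, 52)), Mul(Add(Rational(3, 2), Rational(218, 3)), Rational(1, 32897))) = Add(Rational(-44641, 52), Mul(Rational(445, 6), Rational(1, 32897))) = Add(Rational(-44641, 52), Rational(445, 197382)) = Rational(-4405653361, 5131932)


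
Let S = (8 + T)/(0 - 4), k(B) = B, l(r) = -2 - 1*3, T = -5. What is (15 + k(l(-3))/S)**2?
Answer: 4225/9 ≈ 469.44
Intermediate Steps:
l(r) = -5 (l(r) = -2 - 3 = -5)
S = -3/4 (S = (8 - 5)/(0 - 4) = 3/(-4) = 3*(-1/4) = -3/4 ≈ -0.75000)
(15 + k(l(-3))/S)**2 = (15 - 5/(-3/4))**2 = (15 - 5*(-4/3))**2 = (15 + 20/3)**2 = (65/3)**2 = 4225/9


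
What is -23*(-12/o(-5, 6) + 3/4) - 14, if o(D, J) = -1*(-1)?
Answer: 979/4 ≈ 244.75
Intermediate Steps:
o(D, J) = 1
-23*(-12/o(-5, 6) + 3/4) - 14 = -23*(-12/1 + 3/4) - 14 = -23*(-12*1 + 3*(¼)) - 14 = -23*(-12 + ¾) - 14 = -23*(-45/4) - 14 = 1035/4 - 14 = 979/4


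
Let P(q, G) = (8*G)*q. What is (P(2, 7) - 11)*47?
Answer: 4747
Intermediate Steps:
P(q, G) = 8*G*q
(P(2, 7) - 11)*47 = (8*7*2 - 11)*47 = (112 - 11)*47 = 101*47 = 4747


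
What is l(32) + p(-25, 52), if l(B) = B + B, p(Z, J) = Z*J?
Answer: -1236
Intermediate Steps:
p(Z, J) = J*Z
l(B) = 2*B
l(32) + p(-25, 52) = 2*32 + 52*(-25) = 64 - 1300 = -1236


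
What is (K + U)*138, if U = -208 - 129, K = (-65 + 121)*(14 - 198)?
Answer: -1468458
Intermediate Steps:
K = -10304 (K = 56*(-184) = -10304)
U = -337
(K + U)*138 = (-10304 - 337)*138 = -10641*138 = -1468458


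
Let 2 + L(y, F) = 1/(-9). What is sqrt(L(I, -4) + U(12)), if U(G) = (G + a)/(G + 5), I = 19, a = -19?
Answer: I*sqrt(6562)/51 ≈ 1.5884*I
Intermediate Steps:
U(G) = (-19 + G)/(5 + G) (U(G) = (G - 19)/(G + 5) = (-19 + G)/(5 + G))
L(y, F) = -19/9 (L(y, F) = -2 + 1/(-9) = -2 - 1/9 = -19/9)
sqrt(L(I, -4) + U(12)) = sqrt(-19/9 + (-19 + 12)/(5 + 12)) = sqrt(-19/9 - 7/17) = sqrt(-386/153) = I*sqrt(6562)/51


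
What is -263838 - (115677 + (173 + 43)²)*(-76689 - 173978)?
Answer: 40691262273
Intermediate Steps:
-263838 - (115677 + (173 + 43)²)*(-76689 - 173978) = -263838 - (115677 + 216²)*(-250667) = -263838 - (115677 + 46656)*(-250667) = -263838 - 162333*(-250667) = -263838 - 1*(-40691526111) = -263838 + 40691526111 = 40691262273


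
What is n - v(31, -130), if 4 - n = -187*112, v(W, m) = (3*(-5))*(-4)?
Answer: 20888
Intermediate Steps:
v(W, m) = 60 (v(W, m) = -15*(-4) = 60)
n = 20948 (n = 4 - (-187)*112 = 4 - 1*(-20944) = 4 + 20944 = 20948)
n - v(31, -130) = 20948 - 1*60 = 20948 - 60 = 20888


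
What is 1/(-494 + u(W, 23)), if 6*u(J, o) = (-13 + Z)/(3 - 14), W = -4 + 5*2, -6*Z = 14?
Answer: -99/48883 ≈ -0.0020252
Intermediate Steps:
Z = -7/3 (Z = -⅙*14 = -7/3 ≈ -2.3333)
W = 6 (W = -4 + 10 = 6)
u(J, o) = 23/99 (u(J, o) = ((-13 - 7/3)/(3 - 14))/6 = (-46/3/(-11))/6 = (-46/3*(-1/11))/6 = (⅙)*(46/33) = 23/99)
1/(-494 + u(W, 23)) = 1/(-494 + 23/99) = 1/(-48883/99) = -99/48883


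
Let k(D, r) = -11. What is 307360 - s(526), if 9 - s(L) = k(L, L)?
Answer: 307340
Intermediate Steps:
s(L) = 20 (s(L) = 9 - 1*(-11) = 9 + 11 = 20)
307360 - s(526) = 307360 - 1*20 = 307360 - 20 = 307340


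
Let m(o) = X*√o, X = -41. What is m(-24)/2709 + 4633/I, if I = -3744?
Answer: -4633/3744 - 82*I*√6/2709 ≈ -1.2374 - 0.074145*I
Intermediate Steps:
m(o) = -41*√o
m(-24)/2709 + 4633/I = -82*I*√6/2709 + 4633/(-3744) = -82*I*√6*(1/2709) + 4633*(-1/3744) = -82*I*√6*(1/2709) - 4633/3744 = -82*I*√6/2709 - 4633/3744 = -4633/3744 - 82*I*√6/2709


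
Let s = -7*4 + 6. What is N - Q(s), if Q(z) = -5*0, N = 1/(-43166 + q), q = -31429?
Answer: -1/74595 ≈ -1.3406e-5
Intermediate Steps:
N = -1/74595 (N = 1/(-43166 - 31429) = 1/(-74595) = -1/74595 ≈ -1.3406e-5)
s = -22 (s = -28 + 6 = -22)
Q(z) = 0
N - Q(s) = -1/74595 - 1*0 = -1/74595 + 0 = -1/74595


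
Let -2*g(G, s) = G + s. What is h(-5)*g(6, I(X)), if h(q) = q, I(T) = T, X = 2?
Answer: 20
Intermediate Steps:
g(G, s) = -G/2 - s/2 (g(G, s) = -(G + s)/2 = -G/2 - s/2)
h(-5)*g(6, I(X)) = -5*(-1/2*6 - 1/2*2) = -5*(-3 - 1) = -5*(-4) = 20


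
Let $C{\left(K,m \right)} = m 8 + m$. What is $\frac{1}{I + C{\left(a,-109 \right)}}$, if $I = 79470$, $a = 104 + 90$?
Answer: $\frac{1}{78489} \approx 1.2741 \cdot 10^{-5}$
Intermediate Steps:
$a = 194$
$C{\left(K,m \right)} = 9 m$ ($C{\left(K,m \right)} = 8 m + m = 9 m$)
$\frac{1}{I + C{\left(a,-109 \right)}} = \frac{1}{79470 + 9 \left(-109\right)} = \frac{1}{79470 - 981} = \frac{1}{78489}$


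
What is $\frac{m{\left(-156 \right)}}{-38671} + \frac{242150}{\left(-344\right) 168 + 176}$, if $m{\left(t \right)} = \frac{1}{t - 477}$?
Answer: $- \frac{2963763779917}{705183628344} \approx -4.2028$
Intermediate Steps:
$m{\left(t \right)} = \frac{1}{-477 + t}$
$\frac{m{\left(-156 \right)}}{-38671} + \frac{242150}{\left(-344\right) 168 + 176} = \frac{1}{\left(-477 - 156\right) \left(-38671\right)} + \frac{242150}{\left(-344\right) 168 + 176} = \frac{1}{-633} \left(- \frac{1}{38671}\right) + \frac{242150}{-57792 + 176} = \left(- \frac{1}{633}\right) \left(- \frac{1}{38671}\right) + \frac{242150}{-57616} = \frac{1}{24478743} + 242150 \left(- \frac{1}{57616}\right) = \frac{1}{24478743} - \frac{121075}{28808} = - \frac{2963763779917}{705183628344}$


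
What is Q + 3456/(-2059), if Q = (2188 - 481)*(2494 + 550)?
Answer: 10698782916/2059 ≈ 5.1961e+6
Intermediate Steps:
Q = 5196108 (Q = 1707*3044 = 5196108)
Q + 3456/(-2059) = 5196108 + 3456/(-2059) = 5196108 + 3456*(-1/2059) = 5196108 - 3456/2059 = 10698782916/2059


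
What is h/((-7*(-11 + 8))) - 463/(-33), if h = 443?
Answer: 8114/231 ≈ 35.126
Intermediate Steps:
h/((-7*(-11 + 8))) - 463/(-33) = 443/((-7*(-11 + 8))) - 463/(-33) = 443/((-7*(-3))) - 463*(-1/33) = 443/21 + 463/33 = 8114/231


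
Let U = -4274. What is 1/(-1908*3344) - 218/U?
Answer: 695456231/13634812224 ≈ 0.051006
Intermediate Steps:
1/(-1908*3344) - 218/U = 1/(-1908*3344) - 218/(-4274) = -1/1908*1/3344 - 218*(-1/4274) = -1/6380352 + 109/2137 = 695456231/13634812224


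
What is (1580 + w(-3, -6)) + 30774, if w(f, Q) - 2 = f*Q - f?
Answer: 32377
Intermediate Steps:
w(f, Q) = 2 - f + Q*f (w(f, Q) = 2 + (f*Q - f) = 2 + (Q*f - f) = 2 + (-f + Q*f) = 2 - f + Q*f)
(1580 + w(-3, -6)) + 30774 = (1580 + (2 - 1*(-3) - 6*(-3))) + 30774 = (1580 + (2 + 3 + 18)) + 30774 = (1580 + 23) + 30774 = 1603 + 30774 = 32377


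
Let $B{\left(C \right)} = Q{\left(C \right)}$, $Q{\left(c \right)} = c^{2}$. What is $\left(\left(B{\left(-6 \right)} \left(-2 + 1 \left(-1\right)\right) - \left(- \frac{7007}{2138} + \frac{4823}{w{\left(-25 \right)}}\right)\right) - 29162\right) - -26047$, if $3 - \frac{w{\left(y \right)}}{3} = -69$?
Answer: $- \frac{748602623}{230904} \approx -3242.1$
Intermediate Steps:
$w{\left(y \right)} = 216$ ($w{\left(y \right)} = 9 - -207 = 9 + 207 = 216$)
$B{\left(C \right)} = C^{2}$
$\left(\left(B{\left(-6 \right)} \left(-2 + 1 \left(-1\right)\right) - \left(- \frac{7007}{2138} + \frac{4823}{w{\left(-25 \right)}}\right)\right) - 29162\right) - -26047 = \left(\left(\left(-6\right)^{2} \left(-2 + 1 \left(-1\right)\right) - \left(- \frac{7007}{2138} + \frac{4823}{216}\right)\right) - 29162\right) - -26047 = \left(\left(36 \left(-2 - 1\right) - \frac{4399031}{230904}\right) - 29162\right) + 26047 = \left(\left(36 \left(-3\right) + \left(- \frac{4823}{216} + \frac{7007}{2138}\right)\right) - 29162\right) + 26047 = \left(\left(-108 - \frac{4399031}{230904}\right) - 29162\right) + 26047 = \left(- \frac{29336663}{230904} - 29162\right) + 26047 = - \frac{6762959111}{230904} + 26047 = - \frac{748602623}{230904}$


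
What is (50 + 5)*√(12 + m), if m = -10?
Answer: 55*√2 ≈ 77.782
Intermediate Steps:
(50 + 5)*√(12 + m) = (50 + 5)*√(12 - 10) = 55*√2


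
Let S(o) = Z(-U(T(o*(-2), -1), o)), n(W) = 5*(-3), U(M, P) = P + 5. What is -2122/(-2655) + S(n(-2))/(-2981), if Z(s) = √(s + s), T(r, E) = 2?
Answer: 2122/2655 - 2*√5/2981 ≈ 0.79775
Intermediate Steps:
U(M, P) = 5 + P
n(W) = -15
Z(s) = √2*√s (Z(s) = √(2*s) = √2*√s)
S(o) = √2*√(-5 - o) (S(o) = √2*√(-(5 + o)) = √2*√(-5 - o))
-2122/(-2655) + S(n(-2))/(-2981) = -2122/(-2655) + √(-10 - 2*(-15))/(-2981) = -2122*(-1/2655) + √(-10 + 30)*(-1/2981) = 2122/2655 + √20*(-1/2981) = 2122/2655 + (2*√5)*(-1/2981) = 2122/2655 - 2*√5/2981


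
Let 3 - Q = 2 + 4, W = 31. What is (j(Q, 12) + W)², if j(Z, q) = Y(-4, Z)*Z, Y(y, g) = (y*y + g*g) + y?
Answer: 1024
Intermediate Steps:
Q = -3 (Q = 3 - (2 + 4) = 3 - 1*6 = 3 - 6 = -3)
Y(y, g) = y + g² + y² (Y(y, g) = (y² + g²) + y = (g² + y²) + y = y + g² + y²)
j(Z, q) = Z*(12 + Z²) (j(Z, q) = (-4 + Z² + (-4)²)*Z = (-4 + Z² + 16)*Z = (12 + Z²)*Z = Z*(12 + Z²))
(j(Q, 12) + W)² = (-3*(12 + (-3)²) + 31)² = (-3*(12 + 9) + 31)² = (-3*21 + 31)² = (-63 + 31)² = (-32)² = 1024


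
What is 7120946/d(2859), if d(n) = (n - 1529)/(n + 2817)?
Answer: 2887034964/95 ≈ 3.0390e+7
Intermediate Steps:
d(n) = (-1529 + n)/(2817 + n)
7120946/d(2859) = 7120946/(((-1529 + 2859)/(2817 + 2859))) = 7120946/((1330/5676)) = 7120946/(((1/5676)*1330)) = 7120946/(665/2838) = 7120946*(2838/665) = 2887034964/95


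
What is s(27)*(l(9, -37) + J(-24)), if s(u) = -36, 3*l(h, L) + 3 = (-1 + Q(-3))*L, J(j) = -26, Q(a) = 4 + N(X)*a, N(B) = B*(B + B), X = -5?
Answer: -64296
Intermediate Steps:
N(B) = 2*B**2 (N(B) = B*(2*B) = 2*B**2)
Q(a) = 4 + 50*a (Q(a) = 4 + (2*(-5)**2)*a = 4 + (2*25)*a = 4 + 50*a)
l(h, L) = -1 - 49*L (l(h, L) = -1 + ((-1 + (4 + 50*(-3)))*L)/3 = -1 + ((-1 + (4 - 150))*L)/3 = -1 + ((-1 - 146)*L)/3 = -1 + (-147*L)/3 = -1 - 49*L)
s(27)*(l(9, -37) + J(-24)) = -36*((-1 - 49*(-37)) - 26) = -36*((-1 + 1813) - 26) = -36*(1812 - 26) = -36*1786 = -64296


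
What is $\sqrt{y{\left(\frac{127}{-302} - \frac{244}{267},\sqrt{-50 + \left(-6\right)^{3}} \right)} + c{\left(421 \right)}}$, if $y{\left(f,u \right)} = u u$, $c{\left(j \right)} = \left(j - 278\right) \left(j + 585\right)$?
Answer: $2 \sqrt{35898} \approx 378.94$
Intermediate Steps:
$c{\left(j \right)} = \left(-278 + j\right) \left(585 + j\right)$
$y{\left(f,u \right)} = u^{2}$
$\sqrt{y{\left(\frac{127}{-302} - \frac{244}{267},\sqrt{-50 + \left(-6\right)^{3}} \right)} + c{\left(421 \right)}} = \sqrt{\left(\sqrt{-50 + \left(-6\right)^{3}}\right)^{2} + \left(-162630 + 421^{2} + 307 \cdot 421\right)} = \sqrt{\left(\sqrt{-50 - 216}\right)^{2} + \left(-162630 + 177241 + 129247\right)} = \sqrt{\left(\sqrt{-266}\right)^{2} + 143858} = \sqrt{\left(i \sqrt{266}\right)^{2} + 143858} = \sqrt{-266 + 143858} = \sqrt{143592} = 2 \sqrt{35898}$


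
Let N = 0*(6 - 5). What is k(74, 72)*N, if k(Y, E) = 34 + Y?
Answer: 0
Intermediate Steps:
N = 0 (N = 0*1 = 0)
k(74, 72)*N = (34 + 74)*0 = 108*0 = 0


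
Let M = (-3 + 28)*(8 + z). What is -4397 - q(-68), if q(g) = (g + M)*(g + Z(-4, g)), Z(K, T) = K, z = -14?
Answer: -20093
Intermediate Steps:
M = -150 (M = (-3 + 28)*(8 - 14) = 25*(-6) = -150)
q(g) = (-150 + g)*(-4 + g) (q(g) = (g - 150)*(g - 4) = (-150 + g)*(-4 + g))
-4397 - q(-68) = -4397 - (600 + (-68)² - 154*(-68)) = -4397 - (600 + 4624 + 10472) = -4397 - 1*15696 = -4397 - 15696 = -20093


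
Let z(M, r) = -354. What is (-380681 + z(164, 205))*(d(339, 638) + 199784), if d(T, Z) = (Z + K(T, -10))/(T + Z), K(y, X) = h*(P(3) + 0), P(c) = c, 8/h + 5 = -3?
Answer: -74374070379105/977 ≈ -7.6125e+10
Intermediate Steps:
h = -1 (h = 8/(-5 - 3) = 8/(-8) = 8*(-⅛) = -1)
K(y, X) = -3 (K(y, X) = -(3 + 0) = -1*3 = -3)
d(T, Z) = (-3 + Z)/(T + Z) (d(T, Z) = (Z - 3)/(T + Z) = (-3 + Z)/(T + Z))
(-380681 + z(164, 205))*(d(339, 638) + 199784) = (-380681 - 354)*((-3 + 638)/(339 + 638) + 199784) = -381035*(635/977 + 199784) = -381035*195189603/977 = -74374070379105/977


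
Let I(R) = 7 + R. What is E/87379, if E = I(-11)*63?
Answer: -252/87379 ≈ -0.0028840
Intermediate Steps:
E = -252 (E = (7 - 11)*63 = -4*63 = -252)
E/87379 = -252/87379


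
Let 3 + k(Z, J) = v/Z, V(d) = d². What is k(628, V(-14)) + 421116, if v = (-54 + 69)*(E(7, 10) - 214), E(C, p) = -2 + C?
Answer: 264455829/628 ≈ 4.2111e+5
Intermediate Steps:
v = -3135 (v = (-54 + 69)*((-2 + 7) - 214) = 15*(5 - 214) = 15*(-209) = -3135)
k(Z, J) = -3 - 3135/Z
k(628, V(-14)) + 421116 = (-3 - 3135/628) + 421116 = -5019/628 + 421116 = 264455829/628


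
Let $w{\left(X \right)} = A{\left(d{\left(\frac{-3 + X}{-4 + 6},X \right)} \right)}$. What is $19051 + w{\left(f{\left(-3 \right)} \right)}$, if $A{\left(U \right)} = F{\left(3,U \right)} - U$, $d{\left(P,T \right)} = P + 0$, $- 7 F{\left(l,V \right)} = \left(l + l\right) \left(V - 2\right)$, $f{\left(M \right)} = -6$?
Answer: $\frac{266855}{14} \approx 19061.0$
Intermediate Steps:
$F{\left(l,V \right)} = - \frac{2 l \left(-2 + V\right)}{7}$ ($F{\left(l,V \right)} = - \frac{\left(l + l\right) \left(V - 2\right)}{7} = - \frac{2 l \left(-2 + V\right)}{7}$)
$d{\left(P,T \right)} = P$
$A{\left(U \right)} = \frac{12}{7} - \frac{13 U}{7}$ ($A{\left(U \right)} = \frac{2}{7} \cdot 3 \left(2 - U\right) - U = \left(\frac{12}{7} - \frac{6 U}{7}\right) - U = \frac{12}{7} - \frac{13 U}{7}$)
$w{\left(X \right)} = \frac{9}{2} - \frac{13 X}{14}$ ($w{\left(X \right)} = \frac{12}{7} - \frac{13 \frac{-3 + X}{-4 + 6}}{7} = \frac{12}{7} - \frac{13 \frac{-3 + X}{2}}{7} = \frac{12}{7} - \frac{13 \left(-3 + X\right) \frac{1}{2}}{7} = \frac{12}{7} - \frac{13 \left(- \frac{3}{2} + \frac{X}{2}\right)}{7} = \frac{12}{7} - \left(- \frac{39}{14} + \frac{13 X}{14}\right) = \frac{9}{2} - \frac{13 X}{14}$)
$19051 + w{\left(f{\left(-3 \right)} \right)} = 19051 + \left(\frac{9}{2} - - \frac{39}{7}\right) = 19051 + \left(\frac{9}{2} + \frac{39}{7}\right) = 19051 + \frac{141}{14} = \frac{266855}{14}$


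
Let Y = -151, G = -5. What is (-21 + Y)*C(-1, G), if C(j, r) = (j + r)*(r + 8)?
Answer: 3096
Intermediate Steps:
C(j, r) = (8 + r)*(j + r) (C(j, r) = (j + r)*(8 + r) = (8 + r)*(j + r))
(-21 + Y)*C(-1, G) = (-21 - 151)*((-5)² + 8*(-1) + 8*(-5) - 1*(-5)) = -172*(25 - 8 - 40 + 5) = -172*(-18) = 3096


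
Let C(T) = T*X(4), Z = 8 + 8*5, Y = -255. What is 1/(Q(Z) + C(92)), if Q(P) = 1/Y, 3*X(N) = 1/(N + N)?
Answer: 170/651 ≈ 0.26114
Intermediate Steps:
Z = 48 (Z = 8 + 40 = 48)
X(N) = 1/(6*N) (X(N) = 1/(3*(N + N)) = 1/(3*((2*N))) = (1/(2*N))/3 = 1/(6*N))
Q(P) = -1/255 (Q(P) = 1/(-255) = -1/255)
C(T) = T/24 (C(T) = T*((1/6)/4) = T*((1/6)*(1/4)) = T*(1/24) = T/24)
1/(Q(Z) + C(92)) = 1/(-1/255 + (1/24)*92) = 1/(-1/255 + 23/6) = 1/(651/170) = 170/651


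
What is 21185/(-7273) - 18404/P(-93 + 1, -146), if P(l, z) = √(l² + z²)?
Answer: -21185/7273 - 9202*√7445/7445 ≈ -109.56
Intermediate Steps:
21185/(-7273) - 18404/P(-93 + 1, -146) = 21185/(-7273) - 18404/√((-93 + 1)² + (-146)²) = 21185*(-1/7273) - 18404/√((-92)² + 21316) = -21185/7273 - 18404/√(8464 + 21316) = -21185/7273 - 18404*√7445/14890 = -21185/7273 - 9202*√7445/7445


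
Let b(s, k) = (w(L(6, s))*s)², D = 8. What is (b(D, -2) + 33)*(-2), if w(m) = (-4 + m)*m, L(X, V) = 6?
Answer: -18498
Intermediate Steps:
w(m) = m*(-4 + m)
b(s, k) = 144*s² (b(s, k) = ((6*(-4 + 6))*s)² = ((6*2)*s)² = (12*s)² = 144*s²)
(b(D, -2) + 33)*(-2) = (144*8² + 33)*(-2) = (144*64 + 33)*(-2) = (9216 + 33)*(-2) = 9249*(-2) = -18498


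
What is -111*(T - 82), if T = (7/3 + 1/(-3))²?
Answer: 8658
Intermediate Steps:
T = 4 (T = (7*(⅓) - ⅓)² = (7/3 - ⅓)² = 2² = 4)
-111*(T - 82) = -111*(4 - 82) = -111*(-78) = 8658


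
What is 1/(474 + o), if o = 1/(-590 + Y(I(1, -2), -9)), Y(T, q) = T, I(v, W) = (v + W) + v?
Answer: 590/279659 ≈ 0.0021097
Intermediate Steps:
I(v, W) = W + 2*v (I(v, W) = (W + v) + v = W + 2*v)
o = -1/590 (o = 1/(-590 + (-2 + 2*1)) = 1/(-590 + (-2 + 2)) = 1/(-590 + 0) = 1/(-590) = -1/590 ≈ -0.0016949)
1/(474 + o) = 1/(474 - 1/590) = 1/(279659/590) = 590/279659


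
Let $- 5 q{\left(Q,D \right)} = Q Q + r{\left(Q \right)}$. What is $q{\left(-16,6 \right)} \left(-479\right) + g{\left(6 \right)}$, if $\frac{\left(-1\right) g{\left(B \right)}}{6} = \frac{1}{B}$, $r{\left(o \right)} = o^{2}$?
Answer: $\frac{245243}{5} \approx 49049.0$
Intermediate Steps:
$q{\left(Q,D \right)} = - \frac{2 Q^{2}}{5}$ ($q{\left(Q,D \right)} = - \frac{Q Q + Q^{2}}{5} = - \frac{Q^{2} + Q^{2}}{5} = - \frac{2 Q^{2}}{5}$)
$g{\left(B \right)} = - \frac{6}{B}$
$q{\left(-16,6 \right)} \left(-479\right) + g{\left(6 \right)} = - \frac{2 \left(-16\right)^{2}}{5} \left(-479\right) - \frac{6}{6} = \left(- \frac{2}{5}\right) 256 \left(-479\right) - 1 = \left(- \frac{512}{5}\right) \left(-479\right) - 1 = \frac{245248}{5} - 1 = \frac{245243}{5}$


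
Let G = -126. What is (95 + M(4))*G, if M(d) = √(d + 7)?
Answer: -11970 - 126*√11 ≈ -12388.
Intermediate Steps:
M(d) = √(7 + d)
(95 + M(4))*G = (95 + √(7 + 4))*(-126) = (95 + √11)*(-126) = -11970 - 126*√11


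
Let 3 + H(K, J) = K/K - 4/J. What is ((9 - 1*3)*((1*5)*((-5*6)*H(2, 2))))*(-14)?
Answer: -50400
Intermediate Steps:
H(K, J) = -2 - 4/J (H(K, J) = -3 + (K/K - 4/J) = -3 + (1 - 4/J) = -2 - 4/J)
((9 - 1*3)*((1*5)*((-5*6)*H(2, 2))))*(-14) = ((9 - 1*3)*((1*5)*((-5*6)*(-2 - 4/2))))*(-14) = ((9 - 3)*(5*(-30*(-2 - 4*½))))*(-14) = (6*(5*(-30*(-2 - 2))))*(-14) = (6*(5*(-30*(-4))))*(-14) = (6*(5*120))*(-14) = (6*600)*(-14) = 3600*(-14) = -50400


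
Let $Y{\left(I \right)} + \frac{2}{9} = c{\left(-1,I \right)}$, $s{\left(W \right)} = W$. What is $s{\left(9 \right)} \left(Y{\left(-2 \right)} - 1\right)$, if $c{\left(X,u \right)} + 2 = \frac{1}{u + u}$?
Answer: $- \frac{125}{4} \approx -31.25$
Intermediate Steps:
$c{\left(X,u \right)} = -2 + \frac{1}{2 u}$ ($c{\left(X,u \right)} = -2 + \frac{1}{u + u} = -2 + \frac{1}{2 u}$)
$Y{\left(I \right)} = - \frac{20}{9} + \frac{1}{2 I}$ ($Y{\left(I \right)} = - \frac{2}{9} - \left(2 - \frac{1}{2 I}\right) = - \frac{20}{9} + \frac{1}{2 I}$)
$s{\left(9 \right)} \left(Y{\left(-2 \right)} - 1\right) = 9 \left(\frac{9 - -80}{18 \left(-2\right)} - 1\right) = 9 \left(\frac{1}{18} \left(- \frac{1}{2}\right) \left(9 + 80\right) - 1\right) = 9 \left(\frac{1}{18} \left(- \frac{1}{2}\right) 89 - 1\right) = 9 \left(- \frac{89}{36} - 1\right) = 9 \left(- \frac{125}{36}\right) = - \frac{125}{4}$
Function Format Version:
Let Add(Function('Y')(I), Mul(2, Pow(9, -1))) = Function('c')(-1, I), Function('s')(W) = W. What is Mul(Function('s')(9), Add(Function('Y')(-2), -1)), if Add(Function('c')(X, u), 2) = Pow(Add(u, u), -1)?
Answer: Rational(-125, 4) ≈ -31.250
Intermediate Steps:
Function('c')(X, u) = Add(-2, Mul(Rational(1, 2), Pow(u, -1))) (Function('c')(X, u) = Add(-2, Pow(Add(u, u), -1)) = Add(-2, Pow(Mul(2, u), -1)) = Add(-2, Mul(Rational(1, 2), Pow(u, -1))))
Function('Y')(I) = Add(Rational(-20, 9), Mul(Rational(1, 2), Pow(I, -1))) (Function('Y')(I) = Add(Rational(-2, 9), Add(-2, Mul(Rational(1, 2), Pow(I, -1)))) = Add(Rational(-20, 9), Mul(Rational(1, 2), Pow(I, -1))))
Mul(Function('s')(9), Add(Function('Y')(-2), -1)) = Mul(9, Add(Mul(Rational(1, 18), Pow(-2, -1), Add(9, Mul(-40, -2))), -1)) = Mul(9, Add(Mul(Rational(1, 18), Rational(-1, 2), Add(9, 80)), -1)) = Mul(9, Add(Mul(Rational(1, 18), Rational(-1, 2), 89), -1)) = Mul(9, Add(Rational(-89, 36), -1)) = Mul(9, Rational(-125, 36)) = Rational(-125, 4)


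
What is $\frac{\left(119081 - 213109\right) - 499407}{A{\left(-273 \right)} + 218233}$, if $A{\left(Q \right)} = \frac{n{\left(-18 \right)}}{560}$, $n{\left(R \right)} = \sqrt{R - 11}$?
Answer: $- \frac{40613426671328000}{14935401421830429} + \frac{332323600 i \sqrt{29}}{14935401421830429} \approx -2.7193 + 1.1982 \cdot 10^{-7} i$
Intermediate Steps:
$n{\left(R \right)} = \sqrt{-11 + R}$
$A{\left(Q \right)} = \frac{i \sqrt{29}}{560}$ ($A{\left(Q \right)} = \frac{\sqrt{-11 - 18}}{560} = \sqrt{-29} \cdot \frac{1}{560} = i \sqrt{29} \cdot \frac{1}{560} = \frac{i \sqrt{29}}{560}$)
$\frac{\left(119081 - 213109\right) - 499407}{A{\left(-273 \right)} + 218233} = \frac{\left(119081 - 213109\right) - 499407}{\frac{i \sqrt{29}}{560} + 218233} = \frac{-94028 - 499407}{218233 + \frac{i \sqrt{29}}{560}} = - \frac{593435}{218233 + \frac{i \sqrt{29}}{560}}$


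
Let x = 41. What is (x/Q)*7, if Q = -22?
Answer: -287/22 ≈ -13.045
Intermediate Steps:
(x/Q)*7 = (41/(-22))*7 = (41*(-1/22))*7 = -41/22*7 = -287/22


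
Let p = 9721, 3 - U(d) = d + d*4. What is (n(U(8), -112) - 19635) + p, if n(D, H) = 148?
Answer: -9766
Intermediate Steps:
U(d) = 3 - 5*d (U(d) = 3 - (d + d*4) = 3 - (d + 4*d) = 3 - 5*d)
(n(U(8), -112) - 19635) + p = (148 - 19635) + 9721 = -19487 + 9721 = -9766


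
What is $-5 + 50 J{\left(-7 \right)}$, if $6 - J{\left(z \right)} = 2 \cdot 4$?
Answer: $-105$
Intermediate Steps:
$J{\left(z \right)} = -2$ ($J{\left(z \right)} = 6 - 2 \cdot 4 = 6 - 8 = -2$)
$-5 + 50 J{\left(-7 \right)} = -5 + 50 \left(-2\right) = -5 - 100 = -105$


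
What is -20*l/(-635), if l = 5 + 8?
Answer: 52/127 ≈ 0.40945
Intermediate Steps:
l = 13
-20*l/(-635) = -20*13/(-635) = -260*(-1/635) = 52/127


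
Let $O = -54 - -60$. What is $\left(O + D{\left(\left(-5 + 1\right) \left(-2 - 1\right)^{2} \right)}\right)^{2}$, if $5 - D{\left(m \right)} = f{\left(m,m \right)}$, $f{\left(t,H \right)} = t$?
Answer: $2209$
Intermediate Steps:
$O = 6$ ($O = -54 + 60 = 6$)
$D{\left(m \right)} = 5 - m$
$\left(O + D{\left(\left(-5 + 1\right) \left(-2 - 1\right)^{2} \right)}\right)^{2} = \left(6 - \left(-5 + \left(-5 + 1\right) \left(-2 - 1\right)^{2}\right)\right)^{2} = \left(6 - \left(-5 - 4 \left(-3\right)^{2}\right)\right)^{2} = \left(6 - \left(-5 - 36\right)\right)^{2} = \left(6 + \left(5 - -36\right)\right)^{2} = \left(6 + \left(5 + 36\right)\right)^{2} = \left(6 + 41\right)^{2} = 47^{2} = 2209$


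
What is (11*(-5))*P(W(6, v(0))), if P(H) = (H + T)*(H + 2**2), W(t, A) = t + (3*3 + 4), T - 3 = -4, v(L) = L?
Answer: -22770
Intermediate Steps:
T = -1 (T = 3 - 4 = -1)
W(t, A) = 13 + t (W(t, A) = t + (9 + 4) = t + 13 = 13 + t)
P(H) = (-1 + H)*(4 + H) (P(H) = (H - 1)*(H + 2**2) = (-1 + H)*(H + 4) = (-1 + H)*(4 + H))
(11*(-5))*P(W(6, v(0))) = (11*(-5))*(-4 + (13 + 6)**2 + 3*(13 + 6)) = -55*(-4 + 19**2 + 3*19) = -55*(-4 + 361 + 57) = -55*414 = -22770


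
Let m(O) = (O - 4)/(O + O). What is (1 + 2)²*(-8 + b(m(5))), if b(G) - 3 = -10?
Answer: -135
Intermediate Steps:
m(O) = (-4 + O)/(2*O) (m(O) = (-4 + O)/((2*O)) = (-4 + O)*(1/(2*O)) = (-4 + O)/(2*O))
b(G) = -7 (b(G) = 3 - 10 = -7)
(1 + 2)²*(-8 + b(m(5))) = (1 + 2)²*(-8 - 7) = 3²*(-15) = 9*(-15) = -135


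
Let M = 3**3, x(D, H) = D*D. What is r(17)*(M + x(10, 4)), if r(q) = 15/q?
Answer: 1905/17 ≈ 112.06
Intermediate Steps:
x(D, H) = D**2
M = 27
r(17)*(M + x(10, 4)) = (15/17)*(27 + 10**2) = (15*(1/17))*(27 + 100) = (15/17)*127 = 1905/17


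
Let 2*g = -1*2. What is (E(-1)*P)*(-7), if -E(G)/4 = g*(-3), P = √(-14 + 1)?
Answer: 84*I*√13 ≈ 302.87*I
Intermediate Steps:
g = -1 (g = (-1*2)/2 = (½)*(-2) = -1)
P = I*√13 (P = √(-13) = I*√13 ≈ 3.6056*I)
E(G) = -12 (E(G) = -(-4)*(-3) = -4*3 = -12)
(E(-1)*P)*(-7) = -12*I*√13*(-7) = 84*I*√13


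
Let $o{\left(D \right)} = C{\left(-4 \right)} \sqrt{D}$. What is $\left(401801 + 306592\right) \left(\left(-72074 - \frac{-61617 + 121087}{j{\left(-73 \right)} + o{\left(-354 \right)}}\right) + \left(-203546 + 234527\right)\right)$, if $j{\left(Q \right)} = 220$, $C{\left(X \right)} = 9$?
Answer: $\frac{2125179 \left(- 123279 \sqrt{354} + 3033310 i\right)}{- 220 i + 9 \sqrt{354}} \approx -2.923 \cdot 10^{10} + 9.2557 \cdot 10^{7} i$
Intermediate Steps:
$o{\left(D \right)} = 9 \sqrt{D}$
$\left(401801 + 306592\right) \left(\left(-72074 - \frac{-61617 + 121087}{j{\left(-73 \right)} + o{\left(-354 \right)}}\right) + \left(-203546 + 234527\right)\right) = \left(401801 + 306592\right) \left(\left(-72074 - \frac{-61617 + 121087}{220 + 9 \sqrt{-354}}\right) + \left(-203546 + 234527\right)\right) = 708393 \left(\left(-72074 - \frac{59470}{220 + 9 i \sqrt{354}}\right) + 30981\right) = 708393 \left(-41093 - \frac{59470}{220 + 9 i \sqrt{354}}\right) = -29109993549 - \frac{42128131710}{220 + 9 i \sqrt{354}}$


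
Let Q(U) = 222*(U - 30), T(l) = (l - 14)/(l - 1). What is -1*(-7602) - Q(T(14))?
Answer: 14262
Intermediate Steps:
T(l) = (-14 + l)/(-1 + l)
Q(U) = -6660 + 222*U (Q(U) = 222*(-30 + U) = -6660 + 222*U)
-1*(-7602) - Q(T(14)) = -1*(-7602) - (-6660 + 222*((-14 + 14)/(-1 + 14))) = 7602 - (-6660 + 222*(0/13)) = 7602 - (-6660 + 222*((1/13)*0)) = 7602 - (-6660 + 222*0) = 7602 - (-6660 + 0) = 7602 - 1*(-6660) = 7602 + 6660 = 14262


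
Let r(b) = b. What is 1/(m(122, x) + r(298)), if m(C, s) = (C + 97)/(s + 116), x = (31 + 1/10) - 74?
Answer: 731/220028 ≈ 0.0033223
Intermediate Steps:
x = -429/10 (x = (31 + ⅒) - 74 = 311/10 - 74 = -429/10 ≈ -42.900)
m(C, s) = (97 + C)/(116 + s)
1/(m(122, x) + r(298)) = 1/((97 + 122)/(116 - 429/10) + 298) = 1/(219/(731/10) + 298) = 1/((10/731)*219 + 298) = 1/(2190/731 + 298) = 1/(220028/731) = 731/220028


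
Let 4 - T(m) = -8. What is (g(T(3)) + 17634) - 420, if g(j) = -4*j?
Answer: 17166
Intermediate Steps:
T(m) = 12 (T(m) = 4 - 1*(-8) = 4 + 8 = 12)
(g(T(3)) + 17634) - 420 = (-4*12 + 17634) - 420 = (-48 + 17634) - 420 = 17586 - 420 = 17166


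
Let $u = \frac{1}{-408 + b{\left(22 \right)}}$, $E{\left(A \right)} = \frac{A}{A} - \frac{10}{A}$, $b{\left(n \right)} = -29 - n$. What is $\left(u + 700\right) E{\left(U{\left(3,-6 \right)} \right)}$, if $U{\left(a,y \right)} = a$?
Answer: $- \frac{2249093}{1377} \approx -1633.3$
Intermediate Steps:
$E{\left(A \right)} = 1 - \frac{10}{A}$
$u = - \frac{1}{459}$ ($u = \frac{1}{-408 - 51} = \frac{1}{-459} = - \frac{1}{459} \approx -0.0021787$)
$\left(u + 700\right) E{\left(U{\left(3,-6 \right)} \right)} = \left(- \frac{1}{459} + 700\right) \frac{-10 + 3}{3} = \frac{321299 \cdot \frac{1}{3} \left(-7\right)}{459} = \frac{321299}{459} \left(- \frac{7}{3}\right) = - \frac{2249093}{1377}$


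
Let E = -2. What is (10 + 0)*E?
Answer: -20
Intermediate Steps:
(10 + 0)*E = (10 + 0)*(-2) = 10*(-2) = -20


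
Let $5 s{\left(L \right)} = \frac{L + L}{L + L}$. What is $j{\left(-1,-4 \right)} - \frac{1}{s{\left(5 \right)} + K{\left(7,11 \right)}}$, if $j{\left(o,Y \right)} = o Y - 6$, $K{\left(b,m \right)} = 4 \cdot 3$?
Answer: $- \frac{127}{61} \approx -2.082$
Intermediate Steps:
$s{\left(L \right)} = \frac{1}{5}$ ($s{\left(L \right)} = \frac{\left(L + L\right) \frac{1}{L + L}}{5} = \frac{2 L \frac{1}{2 L}}{5} = \frac{1}{5} \cdot 1 = \frac{1}{5}$)
$K{\left(b,m \right)} = 12$
$j{\left(o,Y \right)} = -6 + Y o$ ($j{\left(o,Y \right)} = Y o - 6 = -6 + Y o$)
$j{\left(-1,-4 \right)} - \frac{1}{s{\left(5 \right)} + K{\left(7,11 \right)}} = \left(-6 - -4\right) - \frac{1}{\frac{1}{5} + 12} = \left(-6 + 4\right) - \frac{1}{\frac{61}{5}} = -2 - \frac{5}{61} = - \frac{127}{61}$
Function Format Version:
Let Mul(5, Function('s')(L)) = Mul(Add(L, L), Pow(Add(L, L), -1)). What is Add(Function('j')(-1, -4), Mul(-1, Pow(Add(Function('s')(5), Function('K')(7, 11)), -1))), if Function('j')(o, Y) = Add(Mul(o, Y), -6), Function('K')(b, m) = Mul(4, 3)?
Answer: Rational(-127, 61) ≈ -2.0820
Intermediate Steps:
Function('s')(L) = Rational(1, 5) (Function('s')(L) = Mul(Rational(1, 5), Mul(Add(L, L), Pow(Add(L, L), -1))) = Mul(Rational(1, 5), Mul(Mul(2, L), Pow(Mul(2, L), -1))) = Mul(Rational(1, 5), Mul(Mul(2, L), Mul(Rational(1, 2), Pow(L, -1)))) = Mul(Rational(1, 5), 1) = Rational(1, 5))
Function('K')(b, m) = 12
Function('j')(o, Y) = Add(-6, Mul(Y, o)) (Function('j')(o, Y) = Add(Mul(Y, o), -6) = Add(-6, Mul(Y, o)))
Add(Function('j')(-1, -4), Mul(-1, Pow(Add(Function('s')(5), Function('K')(7, 11)), -1))) = Add(Add(-6, Mul(-4, -1)), Mul(-1, Pow(Add(Rational(1, 5), 12), -1))) = Add(Add(-6, 4), Mul(-1, Pow(Rational(61, 5), -1))) = Add(-2, Mul(-1, Rational(5, 61))) = Add(-2, Rational(-5, 61)) = Rational(-127, 61)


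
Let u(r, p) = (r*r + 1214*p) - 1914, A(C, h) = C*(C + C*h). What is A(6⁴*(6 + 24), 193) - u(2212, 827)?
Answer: 293255058592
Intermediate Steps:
u(r, p) = -1914 + r² + 1214*p (u(r, p) = (r² + 1214*p) - 1914 = -1914 + r² + 1214*p)
A(6⁴*(6 + 24), 193) - u(2212, 827) = (6⁴*(6 + 24))²*(1 + 193) - (-1914 + 2212² + 1214*827) = (1296*30)²*194 - (-1914 + 4892944 + 1003978) = 38880²*194 - 1*5895008 = 1511654400*194 - 5895008 = 293260953600 - 5895008 = 293255058592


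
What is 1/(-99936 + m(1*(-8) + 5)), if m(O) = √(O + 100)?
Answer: -99936/9987203999 - √97/9987203999 ≈ -1.0007e-5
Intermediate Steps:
m(O) = √(100 + O)
1/(-99936 + m(1*(-8) + 5)) = 1/(-99936 + √(100 + (1*(-8) + 5))) = 1/(-99936 + √(100 + (-8 + 5))) = 1/(-99936 + √(100 - 3)) = 1/(-99936 + √97)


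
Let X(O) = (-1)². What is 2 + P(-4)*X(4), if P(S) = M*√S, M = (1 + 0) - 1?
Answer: 2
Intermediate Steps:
X(O) = 1
M = 0 (M = 1 - 1 = 0)
P(S) = 0 (P(S) = 0*√S = 0)
2 + P(-4)*X(4) = 2 + 0*1 = 2 + 0 = 2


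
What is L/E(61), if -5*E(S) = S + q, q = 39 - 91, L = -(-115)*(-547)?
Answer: 314525/9 ≈ 34947.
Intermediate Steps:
L = -62905 (L = -1*62905 = -62905)
q = -52
E(S) = 52/5 - S/5 (E(S) = -(S - 52)/5 = -(-52 + S)/5 = 52/5 - S/5)
L/E(61) = -62905/(52/5 - ⅕*61) = -62905/(52/5 - 61/5) = -62905/(-9/5) = -62905*(-5/9) = 314525/9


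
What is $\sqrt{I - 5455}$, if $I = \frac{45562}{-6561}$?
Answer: $\frac{i \sqrt{35835817}}{81} \approx 73.905 i$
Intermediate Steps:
$I = - \frac{45562}{6561}$ ($I = 45562 \left(- \frac{1}{6561}\right) = - \frac{45562}{6561} \approx -6.9444$)
$\sqrt{I - 5455} = \sqrt{- \frac{45562}{6561} - 5455} = \sqrt{- \frac{35835817}{6561}} = \frac{i \sqrt{35835817}}{81}$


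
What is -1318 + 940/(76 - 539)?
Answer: -611174/463 ≈ -1320.0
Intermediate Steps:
-1318 + 940/(76 - 539) = -1318 + 940/(-463) = -1318 - 1/463*940 = -1318 - 940/463 = -611174/463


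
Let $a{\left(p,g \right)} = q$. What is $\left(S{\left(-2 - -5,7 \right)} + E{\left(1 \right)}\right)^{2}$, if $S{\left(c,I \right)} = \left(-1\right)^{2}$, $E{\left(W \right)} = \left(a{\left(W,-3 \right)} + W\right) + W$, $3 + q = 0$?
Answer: $0$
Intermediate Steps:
$q = -3$ ($q = -3 + 0 = -3$)
$a{\left(p,g \right)} = -3$
$E{\left(W \right)} = -3 + 2 W$ ($E{\left(W \right)} = \left(-3 + W\right) + W = -3 + 2 W$)
$S{\left(c,I \right)} = 1$
$\left(S{\left(-2 - -5,7 \right)} + E{\left(1 \right)}\right)^{2} = \left(1 + \left(-3 + 2 \cdot 1\right)\right)^{2} = \left(1 + \left(-3 + 2\right)\right)^{2} = \left(1 - 1\right)^{2} = 0^{2} = 0$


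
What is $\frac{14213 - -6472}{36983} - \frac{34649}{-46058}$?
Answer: $\frac{2234133697}{1703363014} \approx 1.3116$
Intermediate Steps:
$\frac{14213 - -6472}{36983} - \frac{34649}{-46058} = \left(14213 + 6472\right) \frac{1}{36983} - - \frac{34649}{46058} = 20685 \cdot \frac{1}{36983} + \frac{34649}{46058} = \frac{20685}{36983} + \frac{34649}{46058} = \frac{2234133697}{1703363014}$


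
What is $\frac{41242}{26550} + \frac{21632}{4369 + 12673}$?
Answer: $\frac{319293941}{113116275} \approx 2.8227$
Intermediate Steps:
$\frac{41242}{26550} + \frac{21632}{4369 + 12673} = 41242 \cdot \frac{1}{26550} + \frac{21632}{17042} = \frac{20621}{13275} + 21632 \cdot \frac{1}{17042} = \frac{20621}{13275} + \frac{10816}{8521} = \frac{319293941}{113116275}$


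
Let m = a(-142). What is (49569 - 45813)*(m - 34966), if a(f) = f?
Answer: -131865648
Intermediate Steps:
m = -142
(49569 - 45813)*(m - 34966) = (49569 - 45813)*(-142 - 34966) = 3756*(-35108) = -131865648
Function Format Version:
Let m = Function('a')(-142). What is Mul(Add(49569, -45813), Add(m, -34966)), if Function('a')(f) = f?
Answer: -131865648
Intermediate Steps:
m = -142
Mul(Add(49569, -45813), Add(m, -34966)) = Mul(Add(49569, -45813), Add(-142, -34966)) = Mul(3756, -35108) = -131865648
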